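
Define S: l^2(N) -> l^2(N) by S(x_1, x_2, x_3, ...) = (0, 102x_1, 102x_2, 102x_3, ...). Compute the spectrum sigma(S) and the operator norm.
sigma(S) = closed disk {z in C : |z| ≤ 102}; ||S|| = 102

Note S = 102·U where U is the unit right shift (U x)_k = x_{k-1} (with x_0 := 0); so ||S|| = 102||U|| and sigma(S) = 102·sigma(U). ||S x||^2 = sum_{k≥1} |102x_k|^2 = 10404||x||^2, so ||S|| = 102 and sigma(S) ⊂ {|z| ≤ 102}. For any |lambda| < 102, the equation (S - lambda I) x = 0 forces x_1 = 0, then 102x_k = lambda x_{k+1} ⇒ x = 0, so S has no eigenvalues. But (S - lambda I) is not surjective for |lambda| < 102: solving (S - lambda I) x = e_1 would require x_n proportional to (lambda/102)^(-n), which is not in l^2. So every |lambda| < 102 lies in the residual spectrum. The boundary |lambda| = 102 is in the approximate point spectrum (the spectrum is closed). Hence sigma(S) is the closed disk of radius 102.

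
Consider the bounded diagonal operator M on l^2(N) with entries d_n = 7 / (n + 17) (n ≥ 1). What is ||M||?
||M|| = 7/18 (attained at n = 1)

For M diagonal, ||M|| = sup_n |d_n| = sup_n 7/(n + 17). This is positive and strictly decreasing in n, so the supremum is attained at n = 1: d_1 = 7/(1 + 17) = 7/18. Hence ||M|| = 7/18.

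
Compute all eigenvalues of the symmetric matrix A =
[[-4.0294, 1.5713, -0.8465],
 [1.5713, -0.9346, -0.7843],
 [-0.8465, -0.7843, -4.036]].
sigma(A) ≈ {-5, -4, 0}

A is real symmetric, so its spectrum consists of real eigenvalues. Expanding the characteristic polynomial of the displayed matrix gives
  det(λ I - A) = p(λ) = λ^3 + (9)λ^2 + (20)λ + (0).
Solving p(λ) = 0 yields eigenvalues ≈ -5, -4, 0. (A is shown rounded to 4 decimals, so these recover the underlying integer eigenvalues to within that precision.)
Verification: the trace of A = -9 equals the sum of eigenvalues -9, and det(A) ≈ 0.0004 matches the eigenvalue product 0.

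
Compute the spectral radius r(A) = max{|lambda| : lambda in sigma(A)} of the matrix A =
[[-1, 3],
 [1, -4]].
r(A) = (5 + sqrt(21))/2 ≈ 4.7913

The eigenvalues of A are the roots of its characteristic polynomial. With M = A (coefficients from the trace and determinant):
  p(λ) = det(λ I - M) = λ^2 + 5λ + 1.
For λ^2 + 5λ + 1 the discriminant is 21. It is nonnegative but not a perfect square, so the roots are real and irrational: λ = (-5 ± sqrt(21))/2 ≈ -0.2087, -4.7913.
Thus the eigenvalues (to 4 decimals) are -0.2087 (modulus 0.2087); -4.7913 (modulus 4.7913). The spectral radius is the largest modulus: r(A) = (5 + sqrt(21))/2 ≈ 4.7913. (Cross-check: r(A) ≤ ||A||_2 ≈ 5.1926; equality holds whenever A is normal, though it can also hold for some non-normal A.)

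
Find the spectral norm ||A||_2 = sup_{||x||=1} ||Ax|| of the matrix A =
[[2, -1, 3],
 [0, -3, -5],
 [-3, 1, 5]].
||A||_2 ≈ 8.1439 (= sqrt(largest eigenvalue of A^T A))

||A||_2 = sigma_max(A) = sqrt(lambda_max(A^T A)). Form the symmetric matrix M = A^T A =
[[13, -5, -9],
 [-5, 11, 17],
 [-9, 17, 59]].
Its characteristic polynomial (trace, sum of principal 2x2 minors, determinant of M give the coefficients) is
  p(λ) = det(λ I - M) = λ^3 - 83λ^2 + 1164λ - 3844.
No integer candidate from the rational root theorem (±divisors of 3844) is a root, so the roots are irrational. The cubic discriminant is Δ = 519502288 > 0, so there are three distinct real roots. p(4) = -452 and p(5) = 26 have opposite signs, so a root lies in (4, 5); Newton's method refines it to λ ≈ 4.9371. p(11) = 248 and p(12) = -100 have opposite signs, so a root lies in (11, 12); Newton's method refines it to λ ≈ 11.7394. p(66) = -1072 and p(67) = 2320 have opposite signs, so a root lies in (66, 67); Newton's method refines it to λ ≈ 66.3235. Check (Vieta): the three roots sum to 83, matching tr M = 83.
So the eigenvalues of A^T A are ≈ 4.9371, 11.7394, 66.3235 (all ≥ 0, as they must be for A^T A). The largest is λ_max ≈ 66.3235, hence ||A||_2 = sqrt(λ_max) ≈ 8.1439.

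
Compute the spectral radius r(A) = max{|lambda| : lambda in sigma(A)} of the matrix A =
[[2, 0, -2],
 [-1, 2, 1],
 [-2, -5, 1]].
r(A) ≈ 3.3103

The eigenvalues of A are the roots of its characteristic polynomial. With M = A (coefficients from the trace, the sum of principal 2x2 minors, and det A):
  p(λ) = det(λ I - M) = λ^3 - 5λ^2 + 9λ + 4.
No integer candidate from the rational root theorem (±divisors of 4) is a root, so the roots are irrational. The cubic discriminant is Δ = -2563 < 0, so there is one real root and a complex-conjugate pair. p(-1) = -11 and p(0) = 4 have opposite signs, so a root lies in (-1, 0); Newton's method refines it to λ ≈ -0.365. Dividing out (λ - (-0.365)) leaves approximately λ^2 - 5.365λ + 10.9583. For λ^2 - 5.365λ + 10.9583 the discriminant is -15.0499. It is negative, so the remaining roots are the complex-conjugate pair λ ≈ 2.6825 ± 1.9397i. Their product equals the constant term, so |λ|^2 ≈ 10.9583 and |λ| ≈ 3.3103.
Thus the eigenvalues (to 4 decimals) are -0.365 (modulus 0.365); 2.6825 ± 1.9397i (modulus 3.3103). The spectral radius is the largest modulus: r(A) ≈ 3.3103. (Cross-check: r(A) ≤ ||A||_2 ≈ 5.7305; equality holds whenever A is normal, though it can also hold for some non-normal A.)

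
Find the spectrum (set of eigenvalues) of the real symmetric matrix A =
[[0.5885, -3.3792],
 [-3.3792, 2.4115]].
sigma(A) ≈ {-2, 5}

A is real symmetric, so its spectrum consists of real eigenvalues. Expanding the characteristic polynomial of the displayed matrix gives
  det(λ I - A) = p(λ) = λ^2 + (-3)λ + (-10).
Solving p(λ) = 0 yields eigenvalues ≈ -2, 5. (A is shown rounded to 4 decimals, so these recover the underlying integer eigenvalues to within that precision.)
Verification: the trace of A = 3 equals the sum of eigenvalues 3, and det(A) ≈ -9.9998 matches the eigenvalue product -10.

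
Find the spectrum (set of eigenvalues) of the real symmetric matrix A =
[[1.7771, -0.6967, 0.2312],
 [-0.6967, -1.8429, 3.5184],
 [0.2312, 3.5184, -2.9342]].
sigma(A) ≈ {-6, 1, 2}

A is real symmetric, so its spectrum consists of real eigenvalues. Expanding the characteristic polynomial of the displayed matrix gives
  det(λ I - A) = p(λ) = λ^3 + (3)λ^2 + (-16)λ + (12).
Solving p(λ) = 0 yields eigenvalues ≈ -6, 1, 2. (A is shown rounded to 4 decimals, so these recover the underlying integer eigenvalues to within that precision.)
Verification: the trace of A = -3 equals the sum of eigenvalues -3, and det(A) ≈ -12.0001 matches the eigenvalue product -12.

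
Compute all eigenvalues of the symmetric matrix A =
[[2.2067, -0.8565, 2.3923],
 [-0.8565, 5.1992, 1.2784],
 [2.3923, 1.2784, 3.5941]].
sigma(A) ≈ {0, 5, 6}

A is real symmetric, so its spectrum consists of real eigenvalues. Expanding the characteristic polynomial of the displayed matrix gives
  det(λ I - A) = p(λ) = λ^3 + (-11)λ^2 + (30)λ + (0.0021).
Solving p(λ) = 0 yields eigenvalues ≈ 0, 5, 6. (A is shown rounded to 4 decimals, so these recover the underlying integer eigenvalues to within that precision.)
Verification: the trace of A = 11 equals the sum of eigenvalues 11, and det(A) ≈ -0.0021 matches the eigenvalue product 0.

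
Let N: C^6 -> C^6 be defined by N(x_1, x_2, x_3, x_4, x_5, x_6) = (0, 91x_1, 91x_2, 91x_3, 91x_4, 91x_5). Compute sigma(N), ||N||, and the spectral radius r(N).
sigma(N) = {0}; ||N|| = 91; r(N) = 0. (N is nilpotent with N^6 = 0.)

On C^6, N is a strictly lower-triangular matrix with 91 on the subdiagonal and zeros elsewhere, so its characteristic polynomial is lambda^6 and every eigenvalue is 0: sigma(N) = {0}. For the operator norm, N e_i = 91e_{i+1} for i = 1, ..., 5 and N e_6 = 0, so the singular values of N are 91 (with multiplicity 5) and 0; hence ||N|| = 91. The spectral radius r(N) = max|lambda| = 0. Note ||N|| > r(N) — characteristic of non-normal nilpotent operators. Indeed N^6 = 0.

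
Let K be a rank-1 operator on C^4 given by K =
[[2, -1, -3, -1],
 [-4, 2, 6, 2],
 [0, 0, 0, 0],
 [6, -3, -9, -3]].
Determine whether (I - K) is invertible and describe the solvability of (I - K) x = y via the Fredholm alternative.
(I - K) is singular (det(I - K) = 0, i.e. 1 ∈ sigma(K)). (I - K) x = y is solvable iff y ⊥ ker((I - K)^*) = span{(2, -1, -3, -1)}, i.e. iff 2y_1 - y_2 - 3y_3 - y_4 = 0. When solvable, the solutions are x = y + c·(1, -2, 0, 3), c arbitrary (ker(I - K) = span{(1, -2, 0, 3)}, dimension 1).

K has rank 1, so it is an outer product K = u v^T: every row of K is a multiple of one row vector. Reading off the entries, u = (1, -2, 0, 3) and v = (2, -1, -3, -1) (row i of K equals u_i·v^T). A rank-one matrix u v^T satisfies K u = u (v·u) and kills the (3)-dimensional subspace v^⊥, so its characteristic polynomial is lambda^3 (lambda - v·u) with v·u = tr K = 1. Hence the eigenvalues of I - K are 1 (multiplicity 3) and 1 - (1) = 0, so det(I - K) = 0. (Direct check: I - K =
[[-1, 1, 3, 1],
 [4, -1, -6, -2],
 [0, 0, 1, 0],
 [-6, 3, 9, 4]]
has determinant 0.) So 1 is an eigenvalue of K and (I - K) is not invertible. The finite-dimensional Fredholm alternative says: either (I - K) is invertible, or ker(I - K) ≠ {0} and then range(I - K) = ker((I - K)^*)^⊥, with dim ker(I - K) = dim ker((I - K)^*). We are in the second case, so we need both kernels. Kernel of I - K: (I - K) u = u - u (v·u) = u - u = 0, so ker(I - K) = span{u} = span{(1, -2, 0, 3)} (it is exactly 1-dimensional because rank(I - K) = 3). Kernel of the adjoint: K is real, so (I - K)^* = I - K^T = I - v u^T, and (I - v u^T) v = v - v (u·v) = 0; hence ker((I - K)^*) = span{v} = span{(2, -1, -3, -1)}. Therefore (I - K) x = y is solvable iff <y, v> = 0, i.e. iff 2y_1 - y_2 - 3y_3 - y_4 = 0. When this holds, K y = u (v·y) = 0, so (I - K) y = y and x = y is a particular solution; the full solution set is the line x = y + c·u = y + c·(1, -2, 0, 3), c ∈ C.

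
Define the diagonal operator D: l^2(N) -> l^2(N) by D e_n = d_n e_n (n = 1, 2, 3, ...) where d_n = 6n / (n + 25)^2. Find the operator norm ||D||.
||D|| = 3/50 (attained at n = 25)

For D diagonal, ||D|| = sup_n |d_n|. Treat f(x) = 6x / (x + 25)^2 for real x > 0. By the quotient rule, f'(x) = 6(25 - x)/(x + 25)^3, which is positive for x < 25 and negative for x > 25. So f has a unique maximum at x = 25, and since 25 is a positive integer, the supremum over n ≥ 1 is attained at n = 25: d_25 = 6·25/(25 + 25)^2 = 6·25/2500 = 3/50. Hence ||D|| = 3/50.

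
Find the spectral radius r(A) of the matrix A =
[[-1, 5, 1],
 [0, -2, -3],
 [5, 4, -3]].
r(A) ≈ 5.4794

The eigenvalues of A are the roots of its characteristic polynomial. With M = A (coefficients from the trace, the sum of principal 2x2 minors, and det A):
  p(λ) = det(λ I - M) = λ^3 + 6λ^2 + 18λ + 83.
No integer candidate from the rational root theorem (±divisors of 83) is a root, so the roots are irrational. The cubic discriminant is Δ = -108027 < 0, so there is one real root and a complex-conjugate pair. p(-6) = -25 and p(-5) = 18 have opposite signs, so a root lies in (-6, -5); Newton's method refines it to λ ≈ -5.4794. Dividing out (λ - (-5.4794)) leaves approximately λ^2 + 0.5206λ + 15.1476. For λ^2 + 0.5206λ + 15.1476 the discriminant is -60.3193. It is negative, so the remaining roots are the complex-conjugate pair λ ≈ -0.2603 ± 3.8833i. Their product equals the constant term, so |λ|^2 ≈ 15.1476 and |λ| ≈ 3.892.
Thus the eigenvalues (to 4 decimals) are -5.4794 (modulus 5.4794); -0.2603 ± 3.8833i (modulus 3.892). The spectral radius is the largest modulus: r(A) ≈ 5.4794. (Cross-check: r(A) ≤ ||A||_2 ≈ 7.4552; equality holds whenever A is normal, though it can also hold for some non-normal A.)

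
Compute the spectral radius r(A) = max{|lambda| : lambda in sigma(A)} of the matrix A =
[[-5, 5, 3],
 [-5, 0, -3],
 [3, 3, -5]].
r(A) ≈ 7.8499

The eigenvalues of A are the roots of its characteristic polynomial. With M = A (coefficients from the trace, the sum of principal 2x2 minors, and det A):
  p(λ) = det(λ I - M) = λ^3 + 10λ^2 + 50λ + 260.
No integer candidate from the rational root theorem (±divisors of 260) is a root, so the roots are irrational. The cubic discriminant is Δ = -775200 < 0, so there is one real root and a complex-conjugate pair. p(-8) = -12 and p(-7) = 57 have opposite signs, so a root lies in (-8, -7); Newton's method refines it to λ ≈ -7.8499. Dividing out (λ - (-7.8499)) leaves approximately λ^2 + 2.1501λ + 33.1216. For λ^2 + 2.1501λ + 33.1216 the discriminant is -127.8635. It is negative, so the remaining roots are the complex-conjugate pair λ ≈ -1.0751 ± 5.6538i. Their product equals the constant term, so |λ|^2 ≈ 33.1216 and |λ| ≈ 5.7551.
Thus the eigenvalues (to 4 decimals) are -7.8499 (modulus 7.8499); -1.0751 ± 5.6538i (modulus 5.7551). The spectral radius is the largest modulus: r(A) ≈ 7.8499. (Cross-check: r(A) ≤ ||A||_2 ≈ 8.5466; equality holds whenever A is normal, though it can also hold for some non-normal A.)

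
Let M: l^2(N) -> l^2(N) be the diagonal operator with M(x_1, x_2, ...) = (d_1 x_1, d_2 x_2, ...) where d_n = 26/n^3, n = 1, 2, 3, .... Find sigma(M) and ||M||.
sigma(M) = {26/n^3 : n ≥ 1} ∪ {0}; ||M|| = 26

A bounded diagonal operator on l^2 with diagonal entries d_n has spectrum equal to the closure of {d_n : n ≥ 1}: every d_n is an eigenvalue (with eigenvector e_n), so {d_n} ⊂ sigma(M); the spectrum is closed, so its closure is too; and for lambda not in the closure, (M - lambda I) has bounded inverse (the diagonal entries 1/(d_n - lambda) are bounded). For our sequence d_n = 26/n^3, n = 1, 2, 3, ...:
  - {d_n} = {26/n^3 : n ≥ 1}; the only limit point is 0
  - closure = {26/n^3 : n ≥ 1} ∪ {0}
For the norm: a diagonal operator has ||M|| = sup_n |d_n|. Here d_n = 26/n^3 is positive and decreasing, so sup_n |d_n| = d_1 = 26. So ||M|| = 26.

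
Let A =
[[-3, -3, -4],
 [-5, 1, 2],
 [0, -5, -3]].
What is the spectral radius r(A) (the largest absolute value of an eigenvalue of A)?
r(A) ≈ 6.8908

The eigenvalues of A are the roots of its characteristic polynomial. With M = A (coefficients from the trace, the sum of principal 2x2 minors, and det A):
  p(λ) = det(λ I - M) = λ^3 + 5λ^2 - 2λ + 76.
No integer candidate from the rational root theorem (±divisors of 76) is a root, so the roots are irrational. The cubic discriminant is Δ = -207500 < 0, so there is one real root and a complex-conjugate pair. p(-7) = -8 and p(-6) = 52 have opposite signs, so a root lies in (-7, -6); Newton's method refines it to λ ≈ -6.8908. Dividing out (λ - (-6.8908)) leaves approximately λ^2 - 1.8908λ + 11.0292. For λ^2 - 1.8908λ + 11.0292 the discriminant is -40.5416. It is negative, so the remaining roots are the complex-conjugate pair λ ≈ 0.9454 ± 3.1836i. Their product equals the constant term, so |λ|^2 ≈ 11.0292 and |λ| ≈ 3.321.
Thus the eigenvalues (to 4 decimals) are -6.8908 (modulus 6.8908); 0.9454 ± 3.1836i (modulus 3.321). The spectral radius is the largest modulus: r(A) ≈ 6.8908. (Cross-check: r(A) ≤ ||A||_2 ≈ 7.8628; equality holds whenever A is normal, though it can also hold for some non-normal A.)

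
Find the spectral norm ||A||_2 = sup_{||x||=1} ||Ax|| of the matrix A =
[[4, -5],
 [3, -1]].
||A||_2 = sqrt((51 + sqrt(2117))/2) ≈ 6.9646 (= sqrt(largest eigenvalue of A^T A))

||A||_2 = sigma_max(A) = sqrt(lambda_max(A^T A)). Form the symmetric matrix M = A^T A =
[[25, -23],
 [-23, 26]].
Its characteristic polynomial (trace, determinant of M give the coefficients) is
  p(λ) = det(λ I - M) = λ^2 - 51λ + 121.
For λ^2 - 51λ + 121 the discriminant is 2117. It is nonnegative but not a perfect square, so the roots are real and irrational: λ = (51 ± sqrt(2117))/2 ≈ 48.5054, 2.4946.
So the eigenvalues of A^T A are ≈ 2.4946, 48.5054 (all ≥ 0, as they must be for A^T A). The largest is λ_max = (51 + sqrt(2117))/2 ≈ 48.5054, hence ||A||_2 = sqrt(λ_max) = sqrt((51 + sqrt(2117))/2) ≈ 6.9646.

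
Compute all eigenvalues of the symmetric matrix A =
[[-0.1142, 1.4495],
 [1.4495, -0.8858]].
sigma(A) ≈ {-2, 1}

A is real symmetric, so its spectrum consists of real eigenvalues. Expanding the characteristic polynomial of the displayed matrix gives
  det(λ I - A) = p(λ) = λ^2 + (1)λ + (-2).
Solving p(λ) = 0 yields eigenvalues ≈ -2, 1. (A is shown rounded to 4 decimals, so these recover the underlying integer eigenvalues to within that precision.)
Verification: the trace of A = -1 equals the sum of eigenvalues -1, and det(A) ≈ -1.9999 matches the eigenvalue product -2.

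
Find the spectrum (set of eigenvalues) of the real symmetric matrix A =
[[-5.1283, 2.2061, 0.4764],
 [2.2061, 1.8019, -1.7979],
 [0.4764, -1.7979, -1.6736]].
sigma(A) ≈ {-6, -2, 3}

A is real symmetric, so its spectrum consists of real eigenvalues. Expanding the characteristic polynomial of the displayed matrix gives
  det(λ I - A) = p(λ) = λ^3 + (5)λ^2 + (-12)λ + (-36).
Solving p(λ) = 0 yields eigenvalues ≈ -6, -2, 3. (A is shown rounded to 4 decimals, so these recover the underlying integer eigenvalues to within that precision.)
Verification: the trace of A = -5 equals the sum of eigenvalues -5, and det(A) ≈ 35.9993 matches the eigenvalue product 36.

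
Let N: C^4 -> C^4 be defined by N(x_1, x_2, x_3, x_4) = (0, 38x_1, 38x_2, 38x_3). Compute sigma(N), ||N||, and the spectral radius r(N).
sigma(N) = {0}; ||N|| = 38; r(N) = 0. (N is nilpotent with N^4 = 0.)

On C^4, N is a strictly lower-triangular matrix with 38 on the subdiagonal and zeros elsewhere, so its characteristic polynomial is lambda^4 and every eigenvalue is 0: sigma(N) = {0}. For the operator norm, N e_i = 38e_{i+1} for i = 1, ..., 3 and N e_4 = 0, so the singular values of N are 38 (with multiplicity 3) and 0; hence ||N|| = 38. The spectral radius r(N) = max|lambda| = 0. Note ||N|| > r(N) — characteristic of non-normal nilpotent operators. Indeed N^4 = 0.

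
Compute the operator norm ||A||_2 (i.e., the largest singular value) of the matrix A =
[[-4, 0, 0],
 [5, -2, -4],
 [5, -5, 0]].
||A||_2 ≈ 9.6422 (= sqrt(largest eigenvalue of A^T A))

||A||_2 = sigma_max(A) = sqrt(lambda_max(A^T A)). Form the symmetric matrix M = A^T A =
[[66, -35, -20],
 [-35, 29, 8],
 [-20, 8, 16]].
Its characteristic polynomial (trace, sum of principal 2x2 minors, determinant of M give the coefficients) is
  p(λ) = det(λ I - M) = λ^3 - 111λ^2 + 1745λ - 6400.
No integer candidate from the rational root theorem (±divisors of 6400) is a root, so the roots are irrational. The cubic discriminant is Δ = 2459868925 > 0, so there are three distinct real roots. p(5) = -325 and p(6) = 290 have opposite signs, so a root lies in (5, 6); Newton's method refines it to λ ≈ 5.4901. p(12) = 284 and p(13) = -277 have opposite signs, so a root lies in (12, 13); Newton's method refines it to λ ≈ 12.5388. p(92) = -6676 and p(93) = 203 have opposite signs, so a root lies in (92, 93); Newton's method refines it to λ ≈ 92.9712. Check (Vieta): the three roots sum to 111, matching tr M = 111.
So the eigenvalues of A^T A are ≈ 5.4901, 12.5388, 92.9712 (all ≥ 0, as they must be for A^T A). The largest is λ_max ≈ 92.9712, hence ||A||_2 = sqrt(λ_max) ≈ 9.6422.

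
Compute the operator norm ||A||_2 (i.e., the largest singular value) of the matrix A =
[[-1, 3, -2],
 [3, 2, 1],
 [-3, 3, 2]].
||A||_2 ≈ 5.1916 (= sqrt(largest eigenvalue of A^T A))

||A||_2 = sigma_max(A) = sqrt(lambda_max(A^T A)). Form the symmetric matrix M = A^T A =
[[19, -6, -1],
 [-6, 22, 2],
 [-1, 2, 9]].
Its characteristic polynomial (trace, sum of principal 2x2 minors, determinant of M give the coefficients) is
  p(λ) = det(λ I - M) = λ^3 - 50λ^2 + 746λ - 3364.
No integer candidate from the rational root theorem (±divisors of 3364) is a root, so the roots are irrational. The cubic discriminant is Δ = 1690464 > 0, so there are three distinct real roots. p(8) = -84 and p(9) = 29 have opposite signs, so a root lies in (8, 9); Newton's method refines it to λ ≈ 8.698. p(14) = 24 and p(15) = -49 have opposite signs, so a root lies in (14, 15); Newton's method refines it to λ ≈ 14.3495. p(26) = -192 and p(27) = 11 have opposite signs, so a root lies in (26, 27); Newton's method refines it to λ ≈ 26.9525. Check (Vieta): the three roots sum to 50, matching tr M = 50.
So the eigenvalues of A^T A are ≈ 8.698, 14.3495, 26.9525 (all ≥ 0, as they must be for A^T A). The largest is λ_max ≈ 26.9525, hence ||A||_2 = sqrt(λ_max) ≈ 5.1916.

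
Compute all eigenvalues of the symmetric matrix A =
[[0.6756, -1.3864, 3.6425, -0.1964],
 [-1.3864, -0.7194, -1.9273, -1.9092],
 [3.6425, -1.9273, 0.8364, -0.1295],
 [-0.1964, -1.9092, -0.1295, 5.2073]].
sigma(A) ≈ {-3, -2, 5, 6}

A is real symmetric, so its spectrum consists of real eigenvalues. Expanding the characteristic polynomial of the displayed matrix gives
  det(λ I - A) = p(λ) = λ^4 + (-6)λ^3 + (-19)λ^2 + (83.9983)λ + (179.998).
Solving p(λ) = 0 yields eigenvalues ≈ -3, -2, 5, 6. (A is shown rounded to 4 decimals, so these recover the underlying integer eigenvalues to within that precision.)
Verification: the trace of A = 6 equals the sum of eigenvalues 6, and det(A) ≈ 179.9980 matches the eigenvalue product 180.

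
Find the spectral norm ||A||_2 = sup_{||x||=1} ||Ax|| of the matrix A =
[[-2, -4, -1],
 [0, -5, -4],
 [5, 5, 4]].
||A||_2 ≈ 10.7153 (= sqrt(largest eigenvalue of A^T A))

||A||_2 = sigma_max(A) = sqrt(lambda_max(A^T A)). Form the symmetric matrix M = A^T A =
[[29, 33, 22],
 [33, 66, 44],
 [22, 44, 33]].
Its characteristic polynomial (trace, sum of principal 2x2 minors, determinant of M give the coefficients) is
  p(λ) = det(λ I - M) = λ^3 - 128λ^2 + 1540λ - 3025.
No integer candidate from the rational root theorem (±divisors of 3025) is a root, so the roots are irrational. The cubic discriminant is Δ = 9357816325 > 0, so there are three distinct real roots. p(2) = -449 and p(3) = 470 have opposite signs, so a root lies in (2, 3); Newton's method refines it to λ ≈ 2.456. p(10) = 575 and p(11) = -242 have opposite signs, so a root lies in (10, 11); Newton's method refines it to λ ≈ 10.7272. p(114) = -9409 and p(115) = 2150 have opposite signs, so a root lies in (114, 115); Newton's method refines it to λ ≈ 114.8168. Check (Vieta): the three roots sum to 128, matching tr M = 128.
So the eigenvalues of A^T A are ≈ 2.456, 10.7272, 114.8168 (all ≥ 0, as they must be for A^T A). The largest is λ_max ≈ 114.8168, hence ||A||_2 = sqrt(λ_max) ≈ 10.7153.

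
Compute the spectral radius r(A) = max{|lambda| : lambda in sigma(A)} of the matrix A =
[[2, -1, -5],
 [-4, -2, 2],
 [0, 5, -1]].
r(A) ≈ 5.3822

The eigenvalues of A are the roots of its characteristic polynomial. With M = A (coefficients from the trace, the sum of principal 2x2 minors, and det A):
  p(λ) = det(λ I - M) = λ^3 + λ^2 - 18λ - 88.
No integer candidate from the rational root theorem (±divisors of 88) is a root, so the roots are irrational. The cubic discriminant is Δ = -156572 < 0, so there is one real root and a complex-conjugate pair. p(5) = -28 and p(6) = 56 have opposite signs, so a root lies in (5, 6); Newton's method refines it to λ ≈ 5.3822. Dividing out (λ - (5.3822)) leaves approximately λ^2 + 6.3822λ + 16.3502. For λ^2 + 6.3822λ + 16.3502 the discriminant is -24.6684. It is negative, so the remaining roots are the complex-conjugate pair λ ≈ -3.1911 ± 2.4834i. Their product equals the constant term, so |λ|^2 ≈ 16.3502 and |λ| ≈ 4.0435.
Thus the eigenvalues (to 4 decimals) are 5.3822 (modulus 5.3822); -3.1911 ± 2.4834i (modulus 4.0435). The spectral radius is the largest modulus: r(A) ≈ 5.3822. (Cross-check: r(A) ≤ ||A||_2 ≈ 6.8204; equality holds whenever A is normal, though it can also hold for some non-normal A.)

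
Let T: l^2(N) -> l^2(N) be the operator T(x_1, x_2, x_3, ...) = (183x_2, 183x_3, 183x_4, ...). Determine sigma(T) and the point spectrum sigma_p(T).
sigma(T) = closed disk {z in C : |z| ≤ 183}; sigma_p(T) = open disk {z in C : |z| < 183}

Note T = 183·V where V is the unit left shift (V x)_k = x_{k+1}; so sigma(T) = 183·sigma(V) and ||T|| = 183||V||. ||T x||^2 = 33489sum_{k≥2} |x_k|^2 ≤ 33489||x||^2, with equality on {x : x_1 = 0}, so ||T|| = 183. For any lambda with |lambda| < 183, set r = lambda/183 (|r| < 1); the vector x = (1, r, r^2, ...) is in l^2 and satisfies T x = 183(r, r^2, ...) = lambda x, so lambda is an eigenvalue. On the boundary |lambda| = 183 the geometric series diverges, so no l^2 eigenvector exists, but these lambda lie in the approximate point spectrum. Hence sigma(T) is the closed disk of radius 183 and sigma_p(T) is the open disk.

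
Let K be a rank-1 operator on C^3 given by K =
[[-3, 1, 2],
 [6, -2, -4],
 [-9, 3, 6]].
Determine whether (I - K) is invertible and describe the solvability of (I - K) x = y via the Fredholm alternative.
(I - K) is singular (det(I - K) = 0, i.e. 1 ∈ sigma(K)). (I - K) x = y is solvable iff y ⊥ ker((I - K)^*) = span{(-3, 1, 2)}, i.e. iff -3y_1 + y_2 + 2y_3 = 0. When solvable, the solutions are x = y + c·(1, -2, 3), c arbitrary (ker(I - K) = span{(1, -2, 3)}, dimension 1).

K has rank 1, so it is an outer product K = u v^T: every row of K is a multiple of one row vector. Reading off the entries, u = (1, -2, 3) and v = (-3, 1, 2) (row i of K equals u_i·v^T). A rank-one matrix u v^T satisfies K u = u (v·u) and kills the (2)-dimensional subspace v^⊥, so its characteristic polynomial is lambda^2 (lambda - v·u) with v·u = tr K = 1. Hence the eigenvalues of I - K are 1 (multiplicity 2) and 1 - (1) = 0, so det(I - K) = 0. (Direct check: I - K =
[[4, -1, -2],
 [-6, 3, 4],
 [9, -3, -5]]
has determinant 0.) So 1 is an eigenvalue of K and (I - K) is not invertible. The finite-dimensional Fredholm alternative says: either (I - K) is invertible, or ker(I - K) ≠ {0} and then range(I - K) = ker((I - K)^*)^⊥, with dim ker(I - K) = dim ker((I - K)^*). We are in the second case, so we need both kernels. Kernel of I - K: (I - K) u = u - u (v·u) = u - u = 0, so ker(I - K) = span{u} = span{(1, -2, 3)} (it is exactly 1-dimensional because rank(I - K) = 2). Kernel of the adjoint: K is real, so (I - K)^* = I - K^T = I - v u^T, and (I - v u^T) v = v - v (u·v) = 0; hence ker((I - K)^*) = span{v} = span{(-3, 1, 2)}. Therefore (I - K) x = y is solvable iff <y, v> = 0, i.e. iff -3y_1 + y_2 + 2y_3 = 0. When this holds, K y = u (v·y) = 0, so (I - K) y = y and x = y is a particular solution; the full solution set is the line x = y + c·u = y + c·(1, -2, 3), c ∈ C.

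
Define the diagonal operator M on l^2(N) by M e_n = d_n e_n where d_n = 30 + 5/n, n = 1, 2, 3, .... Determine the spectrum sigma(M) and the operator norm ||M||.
sigma(M) = {30 + 5/n : n ≥ 1} ∪ {30}; ||M|| = 35

A bounded diagonal operator on l^2 with diagonal entries d_n has spectrum equal to the closure of {d_n : n ≥ 1}: every d_n is an eigenvalue (with eigenvector e_n), so {d_n} ⊂ sigma(M); the spectrum is closed, so its closure is too; and for lambda not in the closure, (M - lambda I) has bounded inverse (the diagonal entries 1/(d_n - lambda) are bounded). For our sequence d_n = 30 + 5/n, n = 1, 2, 3, ...:
  - {d_n} = {30 + 5/n : n ≥ 1}; the only limit point is 30
  - closure = {30 + 5/n : n ≥ 1} ∪ {30}
For the norm: a diagonal operator has ||M|| = sup_n |d_n|. Here d_n = 30 + 5/n is positive and decreasing, so sup_n |d_n| = d_1 = 30 + 5 = 35. So ||M|| = 35.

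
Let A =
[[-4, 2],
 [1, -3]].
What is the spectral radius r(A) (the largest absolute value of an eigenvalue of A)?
r(A) = 5

The eigenvalues of A are the roots of its characteristic polynomial. With M = A (coefficients from the trace and determinant):
  p(λ) = det(λ I - M) = λ^2 + 7λ + 10.
For λ^2 + 7λ + 10 the discriminant is 9. It is a perfect square (3^2), so the roots are rational: λ = (-7 ± 3)/2 = -2, -5.
Thus the eigenvalues (to 4 decimals) are -2 (modulus 2); -5 (modulus 5). The spectral radius is the largest modulus: r(A) = 5. (Cross-check: r(A) ≤ ||A||_2 ≈ 5.1167; equality holds whenever A is normal, though it can also hold for some non-normal A.)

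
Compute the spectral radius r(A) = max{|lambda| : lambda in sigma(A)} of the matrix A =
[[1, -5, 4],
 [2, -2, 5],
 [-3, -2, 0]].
r(A) ≈ 5.7614

The eigenvalues of A are the roots of its characteristic polynomial. With M = A (coefficients from the trace, the sum of principal 2x2 minors, and det A):
  p(λ) = det(λ I - M) = λ^3 + λ^2 + 30λ - 45.
No integer candidate from the rational root theorem (±divisors of 45) is a root, so the roots are irrational. The cubic discriminant is Δ = -185895 < 0, so there is one real root and a complex-conjugate pair. p(1) = -13 and p(2) = 27 have opposite signs, so a root lies in (1, 2); Newton's method refines it to λ ≈ 1.3557. Dividing out (λ - (1.3557)) leaves approximately λ^2 + 2.3557λ + 33.1936. For λ^2 + 2.3557λ + 33.1936 the discriminant is -127.225. It is negative, so the remaining roots are the complex-conjugate pair λ ≈ -1.1778 ± 5.6397i. Their product equals the constant term, so |λ|^2 ≈ 33.1936 and |λ| ≈ 5.7614.
Thus the eigenvalues (to 4 decimals) are 1.3557 (modulus 1.3557); -1.1778 ± 5.6397i (modulus 5.7614). The spectral radius is the largest modulus: r(A) ≈ 5.7614. (Cross-check: r(A) ≤ ||A||_2 ≈ 8.3722; equality holds whenever A is normal, though it can also hold for some non-normal A.)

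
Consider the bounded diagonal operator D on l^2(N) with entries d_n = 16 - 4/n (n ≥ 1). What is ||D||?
||D|| = 16

For a diagonal operator on l^2 with entries d_n, ||D|| = sup_n |d_n|. Here d_1 = 12, d_2 = 14, ..., and d_n = 16 - 4/n increases monotonically toward 16. All terms lie in [12, 16), so |d_n| = d_n and the supremum is the limit 16, which is not attained by any individual d_n. Hence ||D|| = 16.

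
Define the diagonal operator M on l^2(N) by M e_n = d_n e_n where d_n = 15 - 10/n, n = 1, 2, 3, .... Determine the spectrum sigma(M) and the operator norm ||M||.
sigma(M) = {15 - 10/n : n ≥ 1} ∪ {15}; ||M|| = 15

A bounded diagonal operator on l^2 with diagonal entries d_n has spectrum equal to the closure of {d_n : n ≥ 1}: every d_n is an eigenvalue (with eigenvector e_n), so {d_n} ⊂ sigma(M); the spectrum is closed, so its closure is too; and for lambda not in the closure, (M - lambda I) has bounded inverse (the diagonal entries 1/(d_n - lambda) are bounded). For our sequence d_n = 15 - 10/n, n = 1, 2, 3, ...:
  - {d_n} = {15 - 10/n : n ≥ 1}; the only limit point is 15
  - closure = {15 - 10/n : n ≥ 1} ∪ {15}
For the norm: a diagonal operator has ||M|| = sup_n |d_n|. Here d_n = 15 - 10/n increases monotonically from d_1 = 5 toward 15, with all terms in [5, 15); so sup_n |d_n| = 15 (the supremum is the limit, not attained). So ||M|| = 15.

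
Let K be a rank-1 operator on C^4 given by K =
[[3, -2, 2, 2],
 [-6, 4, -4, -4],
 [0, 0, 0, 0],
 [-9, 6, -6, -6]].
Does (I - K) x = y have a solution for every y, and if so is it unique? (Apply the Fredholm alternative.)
(I - K) is singular (det(I - K) = 0, i.e. 1 ∈ sigma(K)). (I - K) x = y is solvable iff y ⊥ ker((I - K)^*) = span{(3, -2, 2, 2)}, i.e. iff 3y_1 - 2y_2 + 2y_3 + 2y_4 = 0. When solvable, the solutions are x = y + c·(1, -2, 0, -3), c arbitrary (ker(I - K) = span{(1, -2, 0, -3)}, dimension 1).

K has rank 1, so it is an outer product K = u v^T: every row of K is a multiple of one row vector. Reading off the entries, u = (1, -2, 0, -3) and v = (3, -2, 2, 2) (row i of K equals u_i·v^T). A rank-one matrix u v^T satisfies K u = u (v·u) and kills the (3)-dimensional subspace v^⊥, so its characteristic polynomial is lambda^3 (lambda - v·u) with v·u = tr K = 1. Hence the eigenvalues of I - K are 1 (multiplicity 3) and 1 - (1) = 0, so det(I - K) = 0. (Direct check: I - K =
[[-2, 2, -2, -2],
 [6, -3, 4, 4],
 [0, 0, 1, 0],
 [9, -6, 6, 7]]
has determinant 0.) So 1 is an eigenvalue of K and (I - K) is not invertible. The finite-dimensional Fredholm alternative says: either (I - K) is invertible, or ker(I - K) ≠ {0} and then range(I - K) = ker((I - K)^*)^⊥, with dim ker(I - K) = dim ker((I - K)^*). We are in the second case, so we need both kernels. Kernel of I - K: (I - K) u = u - u (v·u) = u - u = 0, so ker(I - K) = span{u} = span{(1, -2, 0, -3)} (it is exactly 1-dimensional because rank(I - K) = 3). Kernel of the adjoint: K is real, so (I - K)^* = I - K^T = I - v u^T, and (I - v u^T) v = v - v (u·v) = 0; hence ker((I - K)^*) = span{v} = span{(3, -2, 2, 2)}. Therefore (I - K) x = y is solvable iff <y, v> = 0, i.e. iff 3y_1 - 2y_2 + 2y_3 + 2y_4 = 0. When this holds, K y = u (v·y) = 0, so (I - K) y = y and x = y is a particular solution; the full solution set is the line x = y + c·u = y + c·(1, -2, 0, -3), c ∈ C.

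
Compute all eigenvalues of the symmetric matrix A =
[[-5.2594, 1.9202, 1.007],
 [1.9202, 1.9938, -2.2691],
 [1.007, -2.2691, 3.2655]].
sigma(A) ≈ {-6, 1, 5}

A is real symmetric, so its spectrum consists of real eigenvalues. Expanding the characteristic polynomial of the displayed matrix gives
  det(λ I - A) = p(λ) = λ^3 + (0)λ^2 + (-31)λ + (30).
Solving p(λ) = 0 yields eigenvalues ≈ -6, 1, 5. (A is shown rounded to 4 decimals, so these recover the underlying integer eigenvalues to within that precision.)
Verification: the trace of A = 0 equals the sum of eigenvalues 0, and det(A) ≈ -30.0005 matches the eigenvalue product -30.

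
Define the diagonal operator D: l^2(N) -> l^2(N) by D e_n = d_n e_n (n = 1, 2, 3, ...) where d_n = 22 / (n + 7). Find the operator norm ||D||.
||D|| = 11/4 (attained at n = 1)

For D diagonal, ||D|| = sup_n |d_n| = sup_n 22/(n + 7). This is positive and strictly decreasing in n, so the supremum is attained at n = 1: d_1 = 22/(1 + 7) = 11/4. Hence ||D|| = 11/4.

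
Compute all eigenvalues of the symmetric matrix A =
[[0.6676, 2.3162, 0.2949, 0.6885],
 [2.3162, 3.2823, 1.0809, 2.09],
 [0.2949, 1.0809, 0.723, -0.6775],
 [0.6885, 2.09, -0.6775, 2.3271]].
sigma(A) ≈ {-1, 0, 2, 6}

A is real symmetric, so its spectrum consists of real eigenvalues. Expanding the characteristic polynomial of the displayed matrix gives
  det(λ I - A) = p(λ) = λ^4 + (-7)λ^3 + (4)λ^2 + (12)λ + (0).
Solving p(λ) = 0 yields eigenvalues ≈ -1, 0, 2, 6. (A is shown rounded to 4 decimals, so these recover the underlying integer eigenvalues to within that precision.)
Verification: the trace of A = 7 equals the sum of eigenvalues 7, and det(A) ≈ -0.0000 matches the eigenvalue product 0.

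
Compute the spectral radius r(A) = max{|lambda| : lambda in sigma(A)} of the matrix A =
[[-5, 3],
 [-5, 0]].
r(A) = sqrt(15) ≈ 3.873

The eigenvalues of A are the roots of its characteristic polynomial. With M = A (coefficients from the trace and determinant):
  p(λ) = det(λ I - M) = λ^2 + 5λ + 15.
For λ^2 + 5λ + 15 the discriminant is -35. It is negative, so the roots are the complex-conjugate pair λ = -5/2 ± (sqrt(35)/2) i ≈ -2.5 ± 2.958i. For a conjugate pair the product of the roots equals the constant term, so |λ|^2 = 15 and |λ| = sqrt(15) ≈ 3.873.
Thus the eigenvalues (to 4 decimals) are -2.5 ± 2.958i (modulus 3.873). The spectral radius is the largest modulus: r(A) = sqrt(15) ≈ 3.873. (Cross-check: r(A) ≤ ||A||_2 ≈ 7.4096; equality holds whenever A is normal, though it can also hold for some non-normal A.)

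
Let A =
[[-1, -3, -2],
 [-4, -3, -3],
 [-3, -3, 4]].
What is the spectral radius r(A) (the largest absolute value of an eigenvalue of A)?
r(A) ≈ 6.9718

The eigenvalues of A are the roots of its characteristic polynomial. With M = A (coefficients from the trace, the sum of principal 2x2 minors, and det A):
  p(λ) = det(λ I - M) = λ^3 - 40λ + 60.
No integer candidate from the rational root theorem (±divisors of 60) is a root, so the roots are irrational. The cubic discriminant is Δ = 158800 > 0, so there are three distinct real roots. p(-7) = -3 and p(-6) = 84 have opposite signs, so a root lies in (-7, -6); Newton's method refines it to λ ≈ -6.9718. p(1) = 21 and p(2) = -12 have opposite signs, so a root lies in (1, 2); Newton's method refines it to λ ≈ 1.603. p(5) = -15 and p(6) = 36 have opposite signs, so a root lies in (5, 6); Newton's method refines it to λ ≈ 5.3688. Check (Vieta): the three roots sum to 0, matching tr M = 0.
Thus the eigenvalues (to 4 decimals) are -6.9718 (modulus 6.9718); 1.603 (modulus 1.603); 5.3688 (modulus 5.3688). The spectral radius is the largest modulus: r(A) ≈ 6.9718. (Cross-check: r(A) ≤ ||A||_2 ≈ 7.1466; equality holds whenever A is normal, though it can also hold for some non-normal A.)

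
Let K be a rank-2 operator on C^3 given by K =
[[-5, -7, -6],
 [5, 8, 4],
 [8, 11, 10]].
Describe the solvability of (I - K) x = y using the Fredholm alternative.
(I - K) is invertible (det(I - K) = 17 ≠ 0), so for every y in C^3 the equation (I - K) x = y has a unique solution.

K has rank 2 and factors as K = U V^T = u1 v1^T + u2 v2^T with u1 = (-1, -1, 2), v1 = (1, 1, 2), u2 = (-2, 3, 3), v2 = (2, 3, 2) (multiplying out reproduces the displayed K). The nonzero eigenvalues of U V^T coincide with those of the 2 x 2 matrix G = V^T U = [[v1·u1, v1·u2], [v2·u1, v2·u2]] = [[2, 7], [-1, 11]], and by the Sylvester determinant identity det(I_3 - U V^T) = det(I_2 - V^T U) = det([[-1, -7], [1, -10]]) = (-1)(-10) - (-7)(1) = 17. (Direct check: I - K =
[[6, 7, 6],
 [-5, -7, -4],
 [-8, -11, -9]]
has determinant 17.) The finite-dimensional Fredholm alternative says: either (I - K) is invertible, or ker(I - K) ≠ {0} and then range(I - K) = ker((I - K)^*)^⊥, with dim ker(I - K) = dim ker((I - K)^*). Since det(I - K) ≠ 0, 1 is not an eigenvalue of K and ker(I - K) = {0}, so we are in the first case: for every y there is a unique x = (I - K)^(-1) y. (Explicitly, by the Woodbury identity, (I - U V^T)^(-1) = I + U (I_2 - G)^(-1) V^T.)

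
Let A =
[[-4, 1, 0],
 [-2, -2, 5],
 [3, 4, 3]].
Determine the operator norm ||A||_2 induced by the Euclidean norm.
||A||_2 ≈ 6.1389 (= sqrt(largest eigenvalue of A^T A))

||A||_2 = sigma_max(A) = sqrt(lambda_max(A^T A)). Form the symmetric matrix M = A^T A =
[[29, 12, -1],
 [12, 21, 2],
 [-1, 2, 34]].
Its characteristic polynomial (trace, sum of principal 2x2 minors, determinant of M give the coefficients) is
  p(λ) = det(λ I - M) = λ^3 - 84λ^2 + 2160λ - 15625.
No integer candidate from the rational root theorem (±divisors of 15625) is a root, so the roots are irrational. The cubic discriminant is Δ = 3892725 > 0, so there are three distinct real roots. p(12) = -73 and p(13) = 456 have opposite signs, so a root lies in (12, 13); Newton's method refines it to λ ≈ 12.1281. p(34) = 15 and p(35) = -50 have opposite signs, so a root lies in (34, 35); Newton's method refines it to λ ≈ 34.1861. p(37) = -48 and p(38) = 31 have opposite signs, so a root lies in (37, 38); Newton's method refines it to λ ≈ 37.6858. Check (Vieta): the three roots sum to 84, matching tr M = 84.
So the eigenvalues of A^T A are ≈ 12.1281, 34.1861, 37.6858 (all ≥ 0, as they must be for A^T A). The largest is λ_max ≈ 37.6858, hence ||A||_2 = sqrt(λ_max) ≈ 6.1389.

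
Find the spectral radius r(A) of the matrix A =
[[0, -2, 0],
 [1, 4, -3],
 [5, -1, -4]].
r(A) ≈ 4.6605

The eigenvalues of A are the roots of its characteristic polynomial. With M = A (coefficients from the trace, the sum of principal 2x2 minors, and det A):
  p(λ) = det(λ I - M) = λ^3 - 17λ - 22.
No integer candidate from the rational root theorem (±divisors of 22) is a root, so the roots are irrational. The cubic discriminant is Δ = 6584 > 0, so there are three distinct real roots. p(-4) = -18 and p(-3) = 2 have opposite signs, so a root lies in (-4, -3); Newton's method refines it to λ ≈ -3.1727. p(-2) = 4 and p(-1) = -6 have opposite signs, so a root lies in (-2, -1); Newton's method refines it to λ ≈ -1.4879. p(4) = -26 and p(5) = 18 have opposite signs, so a root lies in (4, 5); Newton's method refines it to λ ≈ 4.6605. Check (Vieta): the three roots sum to 0, matching tr M = 0.
Thus the eigenvalues (to 4 decimals) are -3.1727 (modulus 3.1727); -1.4879 (modulus 1.4879); 4.6605 (modulus 4.6605). The spectral radius is the largest modulus: r(A) ≈ 4.6605. (Cross-check: r(A) ≤ ||A||_2 ≈ 7.0265; equality holds whenever A is normal, though it can also hold for some non-normal A.)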